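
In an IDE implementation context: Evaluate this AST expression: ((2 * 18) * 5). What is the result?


Expression: ((2 * 18) * 5)
Evaluating step by step:
  2 * 18 = 36
  36 * 5 = 180
Result: 180

180


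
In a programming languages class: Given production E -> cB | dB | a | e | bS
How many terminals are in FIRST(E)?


Production: E -> cB | dB | a | e | bS
Examining each alternative for leading terminals:
  E -> cB : first terminal = 'c'
  E -> dB : first terminal = 'd'
  E -> a : first terminal = 'a'
  E -> e : first terminal = 'e'
  E -> bS : first terminal = 'b'
FIRST(E) = {a, b, c, d, e}
Count: 5

5


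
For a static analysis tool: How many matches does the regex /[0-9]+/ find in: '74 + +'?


Pattern: /[0-9]+/ (int literals)
Input: '74 + +'
Scanning for matches:
  Match 1: '74'
Total matches: 1

1


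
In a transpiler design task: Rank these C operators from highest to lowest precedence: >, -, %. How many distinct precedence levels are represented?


Looking up precedence for each operator:
  > -> precedence 4
  - -> precedence 5
  % -> precedence 6
Sorted highest to lowest: %, -, >
Distinct precedence values: [6, 5, 4]
Number of distinct levels: 3

3


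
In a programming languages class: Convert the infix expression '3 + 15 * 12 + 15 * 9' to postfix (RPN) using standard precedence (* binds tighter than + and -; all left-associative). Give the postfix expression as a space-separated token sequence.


Applying the shunting-yard algorithm:
  Operand 3 -> output
  Push '+' onto operator stack -> op-stack: [+]
  Operand 15 -> output
  Push '*' onto operator stack -> op-stack: [+, *]
  Operand 12 -> output
  See '+' (prec 1); top '*' (prec 2) >= it -> pop '*' to output
  See '+' (prec 1); top '+' (prec 1) >= it -> pop '+' to output
  Push '+' onto operator stack -> op-stack: [+]
  Operand 15 -> output
  Push '*' onto operator stack -> op-stack: [+, *]
  Operand 9 -> output
  End of input: pop '*' to output
  End of input: pop '+' to output
Postfix result: 3 15 12 * + 15 9 * +

3 15 12 * + 15 9 * +


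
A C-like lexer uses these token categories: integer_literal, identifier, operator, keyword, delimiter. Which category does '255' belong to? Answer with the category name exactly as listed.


Token: '255'
Checking categories:
  identifier: no
  integer_literal: YES
  operator: no
  keyword: no
  delimiter: no
Category: integer_literal

integer_literal


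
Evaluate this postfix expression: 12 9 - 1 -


Processing tokens left to right:
Push 12, Push 9
Pop 12 and 9, compute 12 - 9 = 3, push 3
Push 1
Pop 3 and 1, compute 3 - 1 = 2, push 2
Stack result: 2

2


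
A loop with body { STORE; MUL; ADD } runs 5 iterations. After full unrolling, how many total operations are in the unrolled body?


Loop body operations: STORE, MUL, ADD (3 ops per iteration)
Unrolling 5 iterations:
  Iteration 1: STORE, MUL, ADD (3 ops)
  Iteration 2: STORE, MUL, ADD (3 ops)
  Iteration 3: STORE, MUL, ADD (3 ops)
  Iteration 4: STORE, MUL, ADD (3 ops)
  Iteration 5: STORE, MUL, ADD (3 ops)
Total: 5 iterations * 3 ops/iter = 15 operations

15


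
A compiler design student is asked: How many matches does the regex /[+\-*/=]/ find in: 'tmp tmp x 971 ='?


Pattern: /[+\-*/=]/ (operators)
Input: 'tmp tmp x 971 ='
Scanning for matches:
  Match 1: '='
Total matches: 1

1


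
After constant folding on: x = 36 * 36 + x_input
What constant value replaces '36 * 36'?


Identifying constant sub-expression:
  Original: x = 36 * 36 + x_input
  36 and 36 are both compile-time constants
  Evaluating: 36 * 36 = 1296
  After folding: x = 1296 + x_input

1296


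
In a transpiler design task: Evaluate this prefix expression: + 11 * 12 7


Parsing prefix expression: + 11 * 12 7
Step 1: Innermost operation '* 12 7'
  12 * 7 = 84
Step 2: Outer operation '+ 11 [84]'
  11 + 84 = 95

95


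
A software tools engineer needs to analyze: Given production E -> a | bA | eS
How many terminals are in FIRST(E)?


Production: E -> a | bA | eS
Examining each alternative for leading terminals:
  E -> a : first terminal = 'a'
  E -> bA : first terminal = 'b'
  E -> eS : first terminal = 'e'
FIRST(E) = {a, b, e}
Count: 3

3


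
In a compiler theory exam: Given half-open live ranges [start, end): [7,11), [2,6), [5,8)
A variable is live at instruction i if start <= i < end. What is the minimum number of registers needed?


Live ranges:
  Var0: [7, 11)
  Var1: [2, 6)
  Var2: [5, 8)
Sweep-line events (position, delta, active):
  pos=2 start -> active=1
  pos=5 start -> active=2
  pos=6 end -> active=1
  pos=7 start -> active=2
  pos=8 end -> active=1
  pos=11 end -> active=0
Maximum simultaneous active: 2
Minimum registers needed: 2

2


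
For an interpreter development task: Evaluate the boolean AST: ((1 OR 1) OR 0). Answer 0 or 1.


Step 1: Evaluate inner node
  1 OR 1 = 1
Step 2: Evaluate root node
  1 OR 0 = 1

1


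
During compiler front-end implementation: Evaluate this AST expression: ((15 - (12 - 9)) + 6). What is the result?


Expression: ((15 - (12 - 9)) + 6)
Evaluating step by step:
  12 - 9 = 3
  15 - 3 = 12
  12 + 6 = 18
Result: 18

18


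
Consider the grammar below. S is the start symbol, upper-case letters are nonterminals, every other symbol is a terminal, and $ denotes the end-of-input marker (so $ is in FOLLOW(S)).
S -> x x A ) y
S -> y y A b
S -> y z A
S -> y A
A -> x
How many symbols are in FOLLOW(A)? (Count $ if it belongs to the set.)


S is the start symbol and does not occur in any rule body, so FOLLOW(S) = {$}.
Examining every occurrence of A in a rule body:
  S -> x x A ) y : A is followed by terminal ')' -> add ')'
  S -> y y A b : A is followed by terminal 'b' -> add 'b'
  S -> y z A : A is at the right end -> add FOLLOW(S) = {$}
  S -> y A : A is at the right end -> add FOLLOW(S) = {$} (already in the set)
  A -> x : A does not occur in the body -> contributes nothing
FOLLOW(A) = {), b, $}
Count: 3

3


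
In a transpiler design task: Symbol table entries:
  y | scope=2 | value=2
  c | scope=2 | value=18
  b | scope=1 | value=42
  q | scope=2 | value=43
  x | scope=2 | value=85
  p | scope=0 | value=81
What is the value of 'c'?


Searching symbol table for 'c':
  y | scope=2 | value=2
  c | scope=2 | value=18 <- MATCH
  b | scope=1 | value=42
  q | scope=2 | value=43
  x | scope=2 | value=85
  p | scope=0 | value=81
Found 'c' at scope 2 with value 18

18


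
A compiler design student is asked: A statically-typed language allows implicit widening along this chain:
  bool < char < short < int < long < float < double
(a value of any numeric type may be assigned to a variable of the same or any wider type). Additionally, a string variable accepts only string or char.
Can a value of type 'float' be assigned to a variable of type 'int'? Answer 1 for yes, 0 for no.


Target variable type: int
Source value type: float
Numeric ranks: float=5, int=3
Widening allowed iff rank(source) <= rank(target): 5 <= 3? No
Result: 0

0


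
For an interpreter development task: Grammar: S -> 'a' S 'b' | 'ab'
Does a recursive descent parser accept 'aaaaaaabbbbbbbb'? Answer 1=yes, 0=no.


Grammar accepts strings of the form a^n b^n (n >= 1)
Word: 'aaaaaaabbbbbbbb'
Counting: 7 a's and 8 b's
Check: 7 == 8? No
Mismatch: a-count != b-count
Rejected

0


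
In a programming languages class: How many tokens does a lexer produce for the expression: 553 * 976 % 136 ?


Scanning '553 * 976 % 136'
Token 1: '553' -> integer_literal
Token 2: '*' -> operator
Token 3: '976' -> integer_literal
Token 4: '%' -> operator
Token 5: '136' -> integer_literal
Total tokens: 5

5


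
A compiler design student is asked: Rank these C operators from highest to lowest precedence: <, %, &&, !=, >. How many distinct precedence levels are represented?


Looking up precedence for each operator:
  < -> precedence 4
  % -> precedence 6
  && -> precedence 2
  != -> precedence 3
  > -> precedence 4
Sorted highest to lowest: %, <, >, !=, &&
Distinct precedence values: [6, 4, 3, 2]
Number of distinct levels: 4

4


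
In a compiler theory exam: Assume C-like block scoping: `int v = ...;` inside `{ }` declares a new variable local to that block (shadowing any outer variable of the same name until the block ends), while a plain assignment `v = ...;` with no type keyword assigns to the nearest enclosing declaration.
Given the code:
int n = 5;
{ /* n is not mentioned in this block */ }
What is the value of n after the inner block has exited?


Analyzing scoping rules:
Outer scope: declares n = 5
Inner block: n is neither redeclared nor assigned -> unchanged
After the block -> 5
Result: 5

5


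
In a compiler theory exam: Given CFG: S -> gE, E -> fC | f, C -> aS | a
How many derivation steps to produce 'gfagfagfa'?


Grammar: S -> gE, E -> fC | f, C -> aS | a
Deriving 'gfagfagfa':
Step 1: S -> gE => gE
Step 2: E -> fC => gfC
Step 3: C -> aS => gfaS
Step 4: S -> gE => gfagE
Step 5: E -> fC => gfagfC
Step 6: C -> aS => gfagfaS
Step 7: S -> gE => gfagfagE
Step 8: E -> fC => gfagfagfC
Step 9: C -> a => gfagfagfa
Total derivation steps: 9

9


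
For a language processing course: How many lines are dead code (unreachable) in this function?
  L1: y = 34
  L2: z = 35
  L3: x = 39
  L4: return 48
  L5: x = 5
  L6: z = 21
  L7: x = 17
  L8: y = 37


Analyzing control flow:
  L1: reachable (before return)
  L2: reachable (before return)
  L3: reachable (before return)
  L4: reachable (return statement)
  L5: DEAD (after return at L4)
  L6: DEAD (after return at L4)
  L7: DEAD (after return at L4)
  L8: DEAD (after return at L4)
Return at L4, total lines = 8
Dead lines: L5 through L8
Count: 4

4


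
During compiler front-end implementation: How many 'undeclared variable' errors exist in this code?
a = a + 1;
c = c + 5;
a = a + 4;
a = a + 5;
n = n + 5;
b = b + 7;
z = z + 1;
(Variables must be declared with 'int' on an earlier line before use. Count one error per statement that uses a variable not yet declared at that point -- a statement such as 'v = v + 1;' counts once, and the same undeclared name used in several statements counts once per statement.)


Scanning code line by line:
  Line 1: use 'a' -> ERROR (undeclared)
  Line 2: use 'c' -> ERROR (undeclared)
  Line 3: use 'a' -> ERROR (undeclared)
  Line 4: use 'a' -> ERROR (undeclared)
  Line 5: use 'n' -> ERROR (undeclared)
  Line 6: use 'b' -> ERROR (undeclared)
  Line 7: use 'z' -> ERROR (undeclared)
Total undeclared variable errors: 7

7


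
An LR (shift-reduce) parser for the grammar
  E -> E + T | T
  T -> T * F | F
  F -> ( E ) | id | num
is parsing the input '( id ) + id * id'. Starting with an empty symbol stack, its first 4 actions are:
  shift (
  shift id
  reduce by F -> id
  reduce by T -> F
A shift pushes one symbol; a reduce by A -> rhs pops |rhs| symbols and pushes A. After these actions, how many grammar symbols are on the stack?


Tracking the symbol stack through each action:
  Action 1: shift '(' : push -> stack = [(] (size 1)
  Action 2: shift 'id' : push -> stack = [(, id] (size 2)
  Action 3: reduce by F -> id : pop 1, push F -> stack = [(, F] (size 2)
  Action 4: reduce by T -> F : pop 1, push T -> stack = [(, T] (size 2)
Final stack size: 2

2


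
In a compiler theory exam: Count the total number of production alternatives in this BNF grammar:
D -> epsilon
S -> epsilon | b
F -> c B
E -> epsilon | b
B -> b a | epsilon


Counting alternatives per rule:
  D: 1 alternative(s)
  S: 2 alternative(s)
  F: 1 alternative(s)
  E: 2 alternative(s)
  B: 2 alternative(s)
Sum: 1 + 2 + 1 + 2 + 2 = 8

8


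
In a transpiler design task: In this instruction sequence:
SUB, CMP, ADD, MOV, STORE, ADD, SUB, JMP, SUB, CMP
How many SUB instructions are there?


Scanning instruction sequence for SUB:
  Position 1: SUB <- MATCH
  Position 2: CMP
  Position 3: ADD
  Position 4: MOV
  Position 5: STORE
  Position 6: ADD
  Position 7: SUB <- MATCH
  Position 8: JMP
  Position 9: SUB <- MATCH
  Position 10: CMP
Matches at positions: [1, 7, 9]
Total SUB count: 3

3


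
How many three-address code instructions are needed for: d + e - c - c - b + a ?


Expression: d + e - c - c - b + a
Generating three-address code (respecting * over +/- precedence):
  Instruction 1: t1 = d + e
  Instruction 2: t2 = t1 - c
  Instruction 3: t3 = t2 - c
  Instruction 4: t4 = t3 - b
  Instruction 5: t5 = t4 + a
Total instructions: 5

5


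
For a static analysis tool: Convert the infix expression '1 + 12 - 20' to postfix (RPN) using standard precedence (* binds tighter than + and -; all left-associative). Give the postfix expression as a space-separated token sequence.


Applying the shunting-yard algorithm:
  Operand 1 -> output
  Push '+' onto operator stack -> op-stack: [+]
  Operand 12 -> output
  See '-' (prec 1); top '+' (prec 1) >= it -> pop '+' to output
  Push '-' onto operator stack -> op-stack: [-]
  Operand 20 -> output
  End of input: pop '-' to output
Postfix result: 1 12 + 20 -

1 12 + 20 -


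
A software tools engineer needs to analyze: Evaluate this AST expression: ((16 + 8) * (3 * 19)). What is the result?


Expression: ((16 + 8) * (3 * 19))
Evaluating step by step:
  16 + 8 = 24
  3 * 19 = 57
  24 * 57 = 1368
Result: 1368

1368


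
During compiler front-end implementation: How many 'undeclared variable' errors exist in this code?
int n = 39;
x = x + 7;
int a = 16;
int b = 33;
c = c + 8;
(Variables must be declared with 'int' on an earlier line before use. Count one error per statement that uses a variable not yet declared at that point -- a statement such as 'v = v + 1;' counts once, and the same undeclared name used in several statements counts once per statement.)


Scanning code line by line:
  Line 1: declare 'n' -> declared = ['n']
  Line 2: use 'x' -> ERROR (undeclared)
  Line 3: declare 'a' -> declared = ['a', 'n']
  Line 4: declare 'b' -> declared = ['a', 'b', 'n']
  Line 5: use 'c' -> ERROR (undeclared)
Total undeclared variable errors: 2

2


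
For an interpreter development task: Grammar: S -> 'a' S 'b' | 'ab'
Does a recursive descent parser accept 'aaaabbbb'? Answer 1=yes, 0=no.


Grammar accepts strings of the form a^n b^n (n >= 1)
Word: 'aaaabbbb'
Counting: 4 a's and 4 b's
Check: 4 == 4? Yes
Derivation (S -> aSb applied 3 time(s), then S -> ab): S => aSb => aaSbb => aaaSbbb => aaaabbbb
Accepted

1


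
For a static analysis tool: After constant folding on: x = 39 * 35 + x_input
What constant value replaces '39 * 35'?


Identifying constant sub-expression:
  Original: x = 39 * 35 + x_input
  39 and 35 are both compile-time constants
  Evaluating: 39 * 35 = 1365
  After folding: x = 1365 + x_input

1365


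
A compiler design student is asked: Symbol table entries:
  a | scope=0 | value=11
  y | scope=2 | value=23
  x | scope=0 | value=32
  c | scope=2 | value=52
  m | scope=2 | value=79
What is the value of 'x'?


Searching symbol table for 'x':
  a | scope=0 | value=11
  y | scope=2 | value=23
  x | scope=0 | value=32 <- MATCH
  c | scope=2 | value=52
  m | scope=2 | value=79
Found 'x' at scope 0 with value 32

32


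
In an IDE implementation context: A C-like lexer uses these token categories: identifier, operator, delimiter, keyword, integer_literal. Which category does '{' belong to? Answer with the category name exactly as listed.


Token: '{'
Checking categories:
  identifier: no
  integer_literal: no
  operator: no
  keyword: no
  delimiter: YES
Category: delimiter

delimiter


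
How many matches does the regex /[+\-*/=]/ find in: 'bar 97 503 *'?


Pattern: /[+\-*/=]/ (operators)
Input: 'bar 97 503 *'
Scanning for matches:
  Match 1: '*'
Total matches: 1

1


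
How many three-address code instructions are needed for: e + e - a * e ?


Expression: e + e - a * e
Generating three-address code (respecting * over +/- precedence):
  Instruction 1: t1 = a * e
  Instruction 2: t2 = e + e
  Instruction 3: t3 = t2 - t1
Total instructions: 3

3


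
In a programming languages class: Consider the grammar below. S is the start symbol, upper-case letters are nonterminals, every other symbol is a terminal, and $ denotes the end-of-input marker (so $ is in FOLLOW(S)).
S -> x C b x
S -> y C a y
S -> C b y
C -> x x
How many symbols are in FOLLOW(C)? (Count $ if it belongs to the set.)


S is the start symbol and does not occur in any rule body, so FOLLOW(S) = {$}.
Examining every occurrence of C in a rule body:
  S -> x C b x : C is followed by terminal 'b' -> add 'b'
  S -> y C a y : C is followed by terminal 'a' -> add 'a'
  S -> C b y : C is followed by terminal 'b' -> add 'b' (already in the set)
  C -> x x : C does not occur in the body -> contributes nothing
FOLLOW(C) = {a, b}
Count: 2

2


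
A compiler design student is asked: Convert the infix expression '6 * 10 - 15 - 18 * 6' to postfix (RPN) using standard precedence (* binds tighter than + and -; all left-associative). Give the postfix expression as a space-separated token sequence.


Applying the shunting-yard algorithm:
  Operand 6 -> output
  Push '*' onto operator stack -> op-stack: [*]
  Operand 10 -> output
  See '-' (prec 1); top '*' (prec 2) >= it -> pop '*' to output
  Push '-' onto operator stack -> op-stack: [-]
  Operand 15 -> output
  See '-' (prec 1); top '-' (prec 1) >= it -> pop '-' to output
  Push '-' onto operator stack -> op-stack: [-]
  Operand 18 -> output
  Push '*' onto operator stack -> op-stack: [-, *]
  Operand 6 -> output
  End of input: pop '*' to output
  End of input: pop '-' to output
Postfix result: 6 10 * 15 - 18 6 * -

6 10 * 15 - 18 6 * -


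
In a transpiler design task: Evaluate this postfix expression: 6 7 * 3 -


Processing tokens left to right:
Push 6, Push 7
Pop 6 and 7, compute 6 * 7 = 42, push 42
Push 3
Pop 42 and 3, compute 42 - 3 = 39, push 39
Stack result: 39

39


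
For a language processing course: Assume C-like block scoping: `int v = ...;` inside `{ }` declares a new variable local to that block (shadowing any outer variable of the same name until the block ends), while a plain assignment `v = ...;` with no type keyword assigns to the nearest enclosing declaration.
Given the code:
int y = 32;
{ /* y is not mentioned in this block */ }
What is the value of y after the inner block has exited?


Analyzing scoping rules:
Outer scope: declares y = 32
Inner block: y is neither redeclared nor assigned -> unchanged
After the block -> 32
Result: 32

32


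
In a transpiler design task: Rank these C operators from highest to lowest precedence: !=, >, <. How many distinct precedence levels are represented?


Looking up precedence for each operator:
  != -> precedence 3
  > -> precedence 4
  < -> precedence 4
Sorted highest to lowest: >, <, !=
Distinct precedence values: [4, 3]
Number of distinct levels: 2

2


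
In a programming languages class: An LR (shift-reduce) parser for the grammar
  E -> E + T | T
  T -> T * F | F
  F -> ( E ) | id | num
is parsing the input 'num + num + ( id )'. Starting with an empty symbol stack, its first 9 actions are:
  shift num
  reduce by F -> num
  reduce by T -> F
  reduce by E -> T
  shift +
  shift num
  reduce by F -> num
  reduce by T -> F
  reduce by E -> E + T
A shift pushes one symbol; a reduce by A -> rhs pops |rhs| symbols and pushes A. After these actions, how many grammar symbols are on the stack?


Tracking the symbol stack through each action:
  Action 1: shift 'num' : push -> stack = [num] (size 1)
  Action 2: reduce by F -> num : pop 1, push F -> stack = [F] (size 1)
  Action 3: reduce by T -> F : pop 1, push T -> stack = [T] (size 1)
  Action 4: reduce by E -> T : pop 1, push E -> stack = [E] (size 1)
  Action 5: shift '+' : push -> stack = [E, +] (size 2)
  Action 6: shift 'num' : push -> stack = [E, +, num] (size 3)
  Action 7: reduce by F -> num : pop 1, push F -> stack = [E, +, F] (size 3)
  Action 8: reduce by T -> F : pop 1, push T -> stack = [E, +, T] (size 3)
  Action 9: reduce by E -> E + T : pop 3, push E -> stack = [E] (size 1)
Final stack size: 1

1


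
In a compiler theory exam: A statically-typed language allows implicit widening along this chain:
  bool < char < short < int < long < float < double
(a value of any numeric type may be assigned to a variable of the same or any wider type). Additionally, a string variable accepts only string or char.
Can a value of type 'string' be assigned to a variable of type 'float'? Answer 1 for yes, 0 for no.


Target variable type: float
Source value type: string
Rule: string cannot widen to any numeric type
Result: 0

0


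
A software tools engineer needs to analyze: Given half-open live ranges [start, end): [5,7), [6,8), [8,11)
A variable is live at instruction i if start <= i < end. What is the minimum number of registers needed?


Live ranges:
  Var0: [5, 7)
  Var1: [6, 8)
  Var2: [8, 11)
Sweep-line events (position, delta, active):
  pos=5 start -> active=1
  pos=6 start -> active=2
  pos=7 end -> active=1
  pos=8 end -> active=0
  pos=8 start -> active=1
  pos=11 end -> active=0
Maximum simultaneous active: 2
Minimum registers needed: 2

2


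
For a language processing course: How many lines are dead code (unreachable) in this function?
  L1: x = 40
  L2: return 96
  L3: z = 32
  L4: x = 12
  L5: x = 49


Analyzing control flow:
  L1: reachable (before return)
  L2: reachable (return statement)
  L3: DEAD (after return at L2)
  L4: DEAD (after return at L2)
  L5: DEAD (after return at L2)
Return at L2, total lines = 5
Dead lines: L3 through L5
Count: 3

3


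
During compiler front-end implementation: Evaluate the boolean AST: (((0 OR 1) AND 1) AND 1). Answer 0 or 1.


Step 1: Evaluate inner node
  0 OR 1 = 1
Step 2: Evaluate next node
  1 AND 1 = 1
Step 3: Evaluate root node
  1 AND 1 = 1

1


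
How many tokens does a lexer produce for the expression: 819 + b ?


Scanning '819 + b'
Token 1: '819' -> integer_literal
Token 2: '+' -> operator
Token 3: 'b' -> identifier
Total tokens: 3

3


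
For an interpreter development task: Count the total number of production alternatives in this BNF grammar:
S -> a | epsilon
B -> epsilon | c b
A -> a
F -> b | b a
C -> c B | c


Counting alternatives per rule:
  S: 2 alternative(s)
  B: 2 alternative(s)
  A: 1 alternative(s)
  F: 2 alternative(s)
  C: 2 alternative(s)
Sum: 2 + 2 + 1 + 2 + 2 = 9

9


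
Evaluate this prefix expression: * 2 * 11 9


Parsing prefix expression: * 2 * 11 9
Step 1: Innermost operation '* 11 9'
  11 * 9 = 99
Step 2: Outer operation '* 2 [99]'
  2 * 99 = 198

198


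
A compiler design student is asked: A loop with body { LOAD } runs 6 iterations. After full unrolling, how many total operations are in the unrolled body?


Loop body operations: LOAD (1 op per iteration)
Unrolling 6 iterations:
  Iteration 1: LOAD (1 ops)
  Iteration 2: LOAD (1 ops)
  Iteration 3: LOAD (1 ops)
  Iteration 4: LOAD (1 ops)
  Iteration 5: LOAD (1 ops)
  Iteration 6: LOAD (1 ops)
Total: 6 iterations * 1 ops/iter = 6 operations

6


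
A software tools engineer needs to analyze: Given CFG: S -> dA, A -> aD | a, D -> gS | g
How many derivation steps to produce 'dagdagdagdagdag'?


Grammar: S -> dA, A -> aD | a, D -> gS | g
Deriving 'dagdagdagdagdag':
Step 1: S -> dA => dA
Step 2: A -> aD => daD
Step 3: D -> gS => dagS
Step 4: S -> dA => dagdA
Step 5: A -> aD => dagdaD
Step 6: D -> gS => dagdagS
Step 7: S -> dA => dagdagdA
Step 8: A -> aD => dagdagdaD
Step 9: D -> gS => dagdagdagS
Step 10: S -> dA => dagdagdagdA
Step 11: A -> aD => dagdagdagdaD
Step 12: D -> gS => dagdagdagdagS
Step 13: S -> dA => dagdagdagdagdA
Step 14: A -> aD => dagdagdagdagdaD
Step 15: D -> g => dagdagdagdagdag
Total derivation steps: 15

15


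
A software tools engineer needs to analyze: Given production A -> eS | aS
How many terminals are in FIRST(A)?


Production: A -> eS | aS
Examining each alternative for leading terminals:
  A -> eS : first terminal = 'e'
  A -> aS : first terminal = 'a'
FIRST(A) = {a, e}
Count: 2

2


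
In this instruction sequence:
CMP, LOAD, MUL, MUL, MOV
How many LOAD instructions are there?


Scanning instruction sequence for LOAD:
  Position 1: CMP
  Position 2: LOAD <- MATCH
  Position 3: MUL
  Position 4: MUL
  Position 5: MOV
Matches at positions: [2]
Total LOAD count: 1

1


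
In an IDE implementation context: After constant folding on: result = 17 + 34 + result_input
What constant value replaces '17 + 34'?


Identifying constant sub-expression:
  Original: result = 17 + 34 + result_input
  17 and 34 are both compile-time constants
  Evaluating: 17 + 34 = 51
  After folding: result = 51 + result_input

51


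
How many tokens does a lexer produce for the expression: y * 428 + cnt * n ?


Scanning 'y * 428 + cnt * n'
Token 1: 'y' -> identifier
Token 2: '*' -> operator
Token 3: '428' -> integer_literal
Token 4: '+' -> operator
Token 5: 'cnt' -> identifier
Token 6: '*' -> operator
Token 7: 'n' -> identifier
Total tokens: 7

7


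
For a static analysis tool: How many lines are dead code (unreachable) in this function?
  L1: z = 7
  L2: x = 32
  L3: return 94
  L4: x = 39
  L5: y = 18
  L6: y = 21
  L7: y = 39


Analyzing control flow:
  L1: reachable (before return)
  L2: reachable (before return)
  L3: reachable (return statement)
  L4: DEAD (after return at L3)
  L5: DEAD (after return at L3)
  L6: DEAD (after return at L3)
  L7: DEAD (after return at L3)
Return at L3, total lines = 7
Dead lines: L4 through L7
Count: 4

4


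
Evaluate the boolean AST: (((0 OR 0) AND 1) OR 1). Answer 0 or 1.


Step 1: Evaluate inner node
  0 OR 0 = 0
Step 2: Evaluate next node
  0 AND 1 = 0
Step 3: Evaluate root node
  0 OR 1 = 1

1


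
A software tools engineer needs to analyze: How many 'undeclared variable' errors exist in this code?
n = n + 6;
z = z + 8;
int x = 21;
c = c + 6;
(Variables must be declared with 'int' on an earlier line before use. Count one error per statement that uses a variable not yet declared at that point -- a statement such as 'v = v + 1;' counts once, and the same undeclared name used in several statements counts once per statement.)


Scanning code line by line:
  Line 1: use 'n' -> ERROR (undeclared)
  Line 2: use 'z' -> ERROR (undeclared)
  Line 3: declare 'x' -> declared = ['x']
  Line 4: use 'c' -> ERROR (undeclared)
Total undeclared variable errors: 3

3


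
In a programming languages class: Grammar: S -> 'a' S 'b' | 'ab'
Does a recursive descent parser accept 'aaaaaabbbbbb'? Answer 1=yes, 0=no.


Grammar accepts strings of the form a^n b^n (n >= 1)
Word: 'aaaaaabbbbbb'
Counting: 6 a's and 6 b's
Check: 6 == 6? Yes
Derivation (S -> aSb applied 5 time(s), then S -> ab): S => aSb => aaSbb => aaaSbbb => aaaaSbbbb => aaaaaSbbbbb => aaaaaabbbbbb
Accepted

1


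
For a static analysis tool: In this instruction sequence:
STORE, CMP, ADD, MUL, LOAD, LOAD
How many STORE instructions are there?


Scanning instruction sequence for STORE:
  Position 1: STORE <- MATCH
  Position 2: CMP
  Position 3: ADD
  Position 4: MUL
  Position 5: LOAD
  Position 6: LOAD
Matches at positions: [1]
Total STORE count: 1

1


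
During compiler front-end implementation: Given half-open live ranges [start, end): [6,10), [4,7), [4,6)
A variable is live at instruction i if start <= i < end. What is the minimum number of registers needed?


Live ranges:
  Var0: [6, 10)
  Var1: [4, 7)
  Var2: [4, 6)
Sweep-line events (position, delta, active):
  pos=4 start -> active=1
  pos=4 start -> active=2
  pos=6 end -> active=1
  pos=6 start -> active=2
  pos=7 end -> active=1
  pos=10 end -> active=0
Maximum simultaneous active: 2
Minimum registers needed: 2

2


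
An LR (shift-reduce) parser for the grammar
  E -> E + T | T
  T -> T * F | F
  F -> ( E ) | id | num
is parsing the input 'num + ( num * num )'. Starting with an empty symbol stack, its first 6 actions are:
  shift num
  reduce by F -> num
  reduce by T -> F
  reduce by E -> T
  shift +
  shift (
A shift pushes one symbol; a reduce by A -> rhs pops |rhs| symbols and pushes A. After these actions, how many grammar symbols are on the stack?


Tracking the symbol stack through each action:
  Action 1: shift 'num' : push -> stack = [num] (size 1)
  Action 2: reduce by F -> num : pop 1, push F -> stack = [F] (size 1)
  Action 3: reduce by T -> F : pop 1, push T -> stack = [T] (size 1)
  Action 4: reduce by E -> T : pop 1, push E -> stack = [E] (size 1)
  Action 5: shift '+' : push -> stack = [E, +] (size 2)
  Action 6: shift '(' : push -> stack = [E, +, (] (size 3)
Final stack size: 3

3


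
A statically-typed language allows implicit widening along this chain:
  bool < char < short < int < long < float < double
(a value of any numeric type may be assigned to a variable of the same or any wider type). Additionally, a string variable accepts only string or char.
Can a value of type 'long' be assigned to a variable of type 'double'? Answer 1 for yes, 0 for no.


Target variable type: double
Source value type: long
Numeric ranks: long=4, double=6
Widening allowed iff rank(source) <= rank(target): 4 <= 6? Yes
Result: 1

1


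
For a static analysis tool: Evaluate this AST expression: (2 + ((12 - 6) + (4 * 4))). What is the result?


Expression: (2 + ((12 - 6) + (4 * 4)))
Evaluating step by step:
  12 - 6 = 6
  4 * 4 = 16
  6 + 16 = 22
  2 + 22 = 24
Result: 24

24


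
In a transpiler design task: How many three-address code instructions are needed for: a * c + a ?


Expression: a * c + a
Generating three-address code (respecting * over +/- precedence):
  Instruction 1: t1 = a * c
  Instruction 2: t2 = t1 + a
Total instructions: 2

2


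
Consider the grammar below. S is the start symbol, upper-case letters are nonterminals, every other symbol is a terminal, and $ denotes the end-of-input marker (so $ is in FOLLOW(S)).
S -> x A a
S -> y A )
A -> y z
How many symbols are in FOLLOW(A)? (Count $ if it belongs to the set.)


S is the start symbol and does not occur in any rule body, so FOLLOW(S) = {$}.
Examining every occurrence of A in a rule body:
  S -> x A a : A is followed by terminal 'a' -> add 'a'
  S -> y A ) : A is followed by terminal ')' -> add ')'
  A -> y z : A does not occur in the body -> contributes nothing
FOLLOW(A) = {), a}
Count: 2

2


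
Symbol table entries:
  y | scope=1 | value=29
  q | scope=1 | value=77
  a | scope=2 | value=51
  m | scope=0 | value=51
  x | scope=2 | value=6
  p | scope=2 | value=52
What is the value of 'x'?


Searching symbol table for 'x':
  y | scope=1 | value=29
  q | scope=1 | value=77
  a | scope=2 | value=51
  m | scope=0 | value=51
  x | scope=2 | value=6 <- MATCH
  p | scope=2 | value=52
Found 'x' at scope 2 with value 6

6


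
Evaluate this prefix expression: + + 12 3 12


Parsing prefix expression: + + 12 3 12
Step 1: Innermost operation '+ 12 3'
  12 + 3 = 15
Step 2: Outer operation '+ [15] 12'
  15 + 12 = 27

27


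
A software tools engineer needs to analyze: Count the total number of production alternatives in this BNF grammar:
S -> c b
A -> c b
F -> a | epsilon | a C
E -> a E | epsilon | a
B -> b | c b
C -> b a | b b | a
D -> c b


Counting alternatives per rule:
  S: 1 alternative(s)
  A: 1 alternative(s)
  F: 3 alternative(s)
  E: 3 alternative(s)
  B: 2 alternative(s)
  C: 3 alternative(s)
  D: 1 alternative(s)
Sum: 1 + 1 + 3 + 3 + 2 + 3 + 1 = 14

14


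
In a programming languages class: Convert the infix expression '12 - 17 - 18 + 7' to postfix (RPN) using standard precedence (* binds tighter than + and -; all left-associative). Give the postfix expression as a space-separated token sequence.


Applying the shunting-yard algorithm:
  Operand 12 -> output
  Push '-' onto operator stack -> op-stack: [-]
  Operand 17 -> output
  See '-' (prec 1); top '-' (prec 1) >= it -> pop '-' to output
  Push '-' onto operator stack -> op-stack: [-]
  Operand 18 -> output
  See '+' (prec 1); top '-' (prec 1) >= it -> pop '-' to output
  Push '+' onto operator stack -> op-stack: [+]
  Operand 7 -> output
  End of input: pop '+' to output
Postfix result: 12 17 - 18 - 7 +

12 17 - 18 - 7 +


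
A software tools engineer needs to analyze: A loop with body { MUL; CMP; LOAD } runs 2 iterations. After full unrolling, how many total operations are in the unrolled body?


Loop body operations: MUL, CMP, LOAD (3 ops per iteration)
Unrolling 2 iterations:
  Iteration 1: MUL, CMP, LOAD (3 ops)
  Iteration 2: MUL, CMP, LOAD (3 ops)
Total: 2 iterations * 3 ops/iter = 6 operations

6


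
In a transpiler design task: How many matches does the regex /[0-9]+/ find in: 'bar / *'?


Pattern: /[0-9]+/ (int literals)
Input: 'bar / *'
Scanning for matches:
Total matches: 0

0


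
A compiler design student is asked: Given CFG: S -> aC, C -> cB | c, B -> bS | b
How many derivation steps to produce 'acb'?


Grammar: S -> aC, C -> cB | c, B -> bS | b
Deriving 'acb':
Step 1: S -> aC => aC
Step 2: C -> cB => acB
Step 3: B -> b => acb
Total derivation steps: 3

3


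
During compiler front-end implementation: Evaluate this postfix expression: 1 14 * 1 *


Processing tokens left to right:
Push 1, Push 14
Pop 1 and 14, compute 1 * 14 = 14, push 14
Push 1
Pop 14 and 1, compute 14 * 1 = 14, push 14
Stack result: 14

14


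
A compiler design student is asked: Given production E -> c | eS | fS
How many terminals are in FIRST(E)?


Production: E -> c | eS | fS
Examining each alternative for leading terminals:
  E -> c : first terminal = 'c'
  E -> eS : first terminal = 'e'
  E -> fS : first terminal = 'f'
FIRST(E) = {c, e, f}
Count: 3

3


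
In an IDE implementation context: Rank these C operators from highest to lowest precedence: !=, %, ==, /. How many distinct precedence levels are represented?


Looking up precedence for each operator:
  != -> precedence 3
  % -> precedence 6
  == -> precedence 3
  / -> precedence 6
Sorted highest to lowest: %, /, !=, ==
Distinct precedence values: [6, 3]
Number of distinct levels: 2

2


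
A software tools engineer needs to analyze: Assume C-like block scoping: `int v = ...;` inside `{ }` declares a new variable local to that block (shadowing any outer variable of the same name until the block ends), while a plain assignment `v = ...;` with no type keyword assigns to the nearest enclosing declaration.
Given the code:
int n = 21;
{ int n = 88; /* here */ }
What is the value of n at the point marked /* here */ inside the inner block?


Analyzing scoping rules:
Outer scope: declares n = 21
Inner block: 'int n = 88;' declares a NEW n that shadows the outer one
Inside the block the inner declaration is in scope -> 88
Result: 88

88


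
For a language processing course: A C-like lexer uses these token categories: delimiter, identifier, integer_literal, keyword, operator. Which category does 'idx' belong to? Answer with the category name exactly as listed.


Token: 'idx'
Checking categories:
  identifier: YES
  integer_literal: no
  operator: no
  keyword: no
  delimiter: no
Category: identifier

identifier


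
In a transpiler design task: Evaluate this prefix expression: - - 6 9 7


Parsing prefix expression: - - 6 9 7
Step 1: Innermost operation '- 6 9'
  6 - 9 = -3
Step 2: Outer operation '- [-3] 7'
  -3 - 7 = -10

-10


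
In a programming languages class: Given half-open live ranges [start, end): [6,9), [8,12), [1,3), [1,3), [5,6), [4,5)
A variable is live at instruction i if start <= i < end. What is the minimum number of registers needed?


Live ranges:
  Var0: [6, 9)
  Var1: [8, 12)
  Var2: [1, 3)
  Var3: [1, 3)
  Var4: [5, 6)
  Var5: [4, 5)
Sweep-line events (position, delta, active):
  pos=1 start -> active=1
  pos=1 start -> active=2
  pos=3 end -> active=1
  pos=3 end -> active=0
  pos=4 start -> active=1
  pos=5 end -> active=0
  pos=5 start -> active=1
  pos=6 end -> active=0
  pos=6 start -> active=1
  pos=8 start -> active=2
  pos=9 end -> active=1
  pos=12 end -> active=0
Maximum simultaneous active: 2
Minimum registers needed: 2

2


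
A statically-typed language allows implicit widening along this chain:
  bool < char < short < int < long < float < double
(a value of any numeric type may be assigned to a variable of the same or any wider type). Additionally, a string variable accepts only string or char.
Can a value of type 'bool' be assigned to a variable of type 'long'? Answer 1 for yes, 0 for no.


Target variable type: long
Source value type: bool
Numeric ranks: bool=0, long=4
Widening allowed iff rank(source) <= rank(target): 0 <= 4? Yes
Result: 1

1


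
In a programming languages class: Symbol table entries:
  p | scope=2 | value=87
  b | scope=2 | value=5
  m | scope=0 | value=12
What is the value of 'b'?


Searching symbol table for 'b':
  p | scope=2 | value=87
  b | scope=2 | value=5 <- MATCH
  m | scope=0 | value=12
Found 'b' at scope 2 with value 5

5


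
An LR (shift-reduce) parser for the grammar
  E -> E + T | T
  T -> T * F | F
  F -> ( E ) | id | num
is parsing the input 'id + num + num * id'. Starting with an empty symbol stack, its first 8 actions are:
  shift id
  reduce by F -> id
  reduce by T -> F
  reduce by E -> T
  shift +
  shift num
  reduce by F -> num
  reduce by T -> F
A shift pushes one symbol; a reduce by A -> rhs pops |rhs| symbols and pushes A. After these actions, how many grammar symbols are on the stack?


Tracking the symbol stack through each action:
  Action 1: shift 'id' : push -> stack = [id] (size 1)
  Action 2: reduce by F -> id : pop 1, push F -> stack = [F] (size 1)
  Action 3: reduce by T -> F : pop 1, push T -> stack = [T] (size 1)
  Action 4: reduce by E -> T : pop 1, push E -> stack = [E] (size 1)
  Action 5: shift '+' : push -> stack = [E, +] (size 2)
  Action 6: shift 'num' : push -> stack = [E, +, num] (size 3)
  Action 7: reduce by F -> num : pop 1, push F -> stack = [E, +, F] (size 3)
  Action 8: reduce by T -> F : pop 1, push T -> stack = [E, +, T] (size 3)
Final stack size: 3

3


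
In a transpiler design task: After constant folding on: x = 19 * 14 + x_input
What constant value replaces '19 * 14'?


Identifying constant sub-expression:
  Original: x = 19 * 14 + x_input
  19 and 14 are both compile-time constants
  Evaluating: 19 * 14 = 266
  After folding: x = 266 + x_input

266


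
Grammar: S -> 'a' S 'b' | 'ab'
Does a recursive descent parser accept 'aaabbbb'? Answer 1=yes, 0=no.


Grammar accepts strings of the form a^n b^n (n >= 1)
Word: 'aaabbbb'
Counting: 3 a's and 4 b's
Check: 3 == 4? No
Mismatch: a-count != b-count
Rejected

0


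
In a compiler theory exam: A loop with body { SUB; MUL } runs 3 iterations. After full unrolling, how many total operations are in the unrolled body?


Loop body operations: SUB, MUL (2 ops per iteration)
Unrolling 3 iterations:
  Iteration 1: SUB, MUL (2 ops)
  Iteration 2: SUB, MUL (2 ops)
  Iteration 3: SUB, MUL (2 ops)
Total: 3 iterations * 2 ops/iter = 6 operations

6


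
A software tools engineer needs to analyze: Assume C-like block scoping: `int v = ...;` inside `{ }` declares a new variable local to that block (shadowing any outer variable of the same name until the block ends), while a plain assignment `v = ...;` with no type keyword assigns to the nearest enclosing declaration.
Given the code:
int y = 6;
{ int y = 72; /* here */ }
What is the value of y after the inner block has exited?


Analyzing scoping rules:
Outer scope: declares y = 6
Inner block: 'int y = 72;' declares a NEW y that shadows the outer one
When the block exits the inner y goes out of scope; the outer y was never modified -> 6
Result: 6

6


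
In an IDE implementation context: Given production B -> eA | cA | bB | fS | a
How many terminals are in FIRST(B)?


Production: B -> eA | cA | bB | fS | a
Examining each alternative for leading terminals:
  B -> eA : first terminal = 'e'
  B -> cA : first terminal = 'c'
  B -> bB : first terminal = 'b'
  B -> fS : first terminal = 'f'
  B -> a : first terminal = 'a'
FIRST(B) = {a, b, c, e, f}
Count: 5

5


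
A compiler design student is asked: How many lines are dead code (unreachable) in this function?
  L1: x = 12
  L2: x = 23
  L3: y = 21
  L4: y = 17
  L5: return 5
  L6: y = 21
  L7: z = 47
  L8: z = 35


Analyzing control flow:
  L1: reachable (before return)
  L2: reachable (before return)
  L3: reachable (before return)
  L4: reachable (before return)
  L5: reachable (return statement)
  L6: DEAD (after return at L5)
  L7: DEAD (after return at L5)
  L8: DEAD (after return at L5)
Return at L5, total lines = 8
Dead lines: L6 through L8
Count: 3

3
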